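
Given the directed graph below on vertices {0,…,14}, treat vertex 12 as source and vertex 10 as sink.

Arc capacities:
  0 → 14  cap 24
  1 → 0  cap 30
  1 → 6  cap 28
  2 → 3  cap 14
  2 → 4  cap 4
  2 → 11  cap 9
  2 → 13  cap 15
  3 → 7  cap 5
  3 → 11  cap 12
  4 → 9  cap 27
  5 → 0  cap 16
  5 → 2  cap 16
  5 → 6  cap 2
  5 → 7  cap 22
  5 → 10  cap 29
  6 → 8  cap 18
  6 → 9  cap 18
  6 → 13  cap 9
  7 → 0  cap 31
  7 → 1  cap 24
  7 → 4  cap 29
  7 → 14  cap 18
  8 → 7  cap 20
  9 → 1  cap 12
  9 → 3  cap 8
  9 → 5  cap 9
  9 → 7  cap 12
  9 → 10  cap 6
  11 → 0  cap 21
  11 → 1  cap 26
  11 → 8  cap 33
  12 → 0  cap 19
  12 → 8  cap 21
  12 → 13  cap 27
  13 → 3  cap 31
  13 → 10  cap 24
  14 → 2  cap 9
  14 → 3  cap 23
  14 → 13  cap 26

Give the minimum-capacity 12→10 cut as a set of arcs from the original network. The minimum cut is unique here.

augment #1: 12→13→10 push 24
augment #2: 12→8→7→4→9→10 push 6
augment #3: 12→8→7→4→9→5→10 push 9
max flow = 39; residual-reachable set from 12 gives S-side
cut edges (S→T): {(9,5), (9,10), (13,10)} total cap 39

Min-cut arcs: {(9,5), (9,10), (13,10)} (total capacity 39)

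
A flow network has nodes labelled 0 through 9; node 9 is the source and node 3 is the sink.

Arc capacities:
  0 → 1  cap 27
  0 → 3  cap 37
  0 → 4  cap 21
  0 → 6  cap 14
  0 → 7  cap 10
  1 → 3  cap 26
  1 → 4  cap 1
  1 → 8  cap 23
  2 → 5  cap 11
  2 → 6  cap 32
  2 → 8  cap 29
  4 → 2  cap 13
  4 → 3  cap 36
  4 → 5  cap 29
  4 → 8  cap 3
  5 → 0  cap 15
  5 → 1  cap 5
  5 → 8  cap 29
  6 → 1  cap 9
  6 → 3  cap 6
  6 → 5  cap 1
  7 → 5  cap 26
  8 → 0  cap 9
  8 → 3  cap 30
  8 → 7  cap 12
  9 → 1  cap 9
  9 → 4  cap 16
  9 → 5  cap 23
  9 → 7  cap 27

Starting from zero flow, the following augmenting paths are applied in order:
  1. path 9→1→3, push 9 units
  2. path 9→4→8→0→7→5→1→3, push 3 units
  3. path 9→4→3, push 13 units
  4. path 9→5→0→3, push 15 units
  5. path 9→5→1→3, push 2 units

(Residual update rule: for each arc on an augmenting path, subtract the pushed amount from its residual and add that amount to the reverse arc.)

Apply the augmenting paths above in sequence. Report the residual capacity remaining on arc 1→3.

after path 1 (9→1→3, push 9): res(1,3)=17
after path 2 (9→4→8→0→7→5→1→3, push 3): res(1,3)=14
after path 3 (9→4→3, push 13): res(1,3)=14
after path 4 (9→5→0→3, push 15): res(1,3)=14
after path 5 (9→5→1→3, push 2): res(1,3)=12

Residual capacity of (1,3): 12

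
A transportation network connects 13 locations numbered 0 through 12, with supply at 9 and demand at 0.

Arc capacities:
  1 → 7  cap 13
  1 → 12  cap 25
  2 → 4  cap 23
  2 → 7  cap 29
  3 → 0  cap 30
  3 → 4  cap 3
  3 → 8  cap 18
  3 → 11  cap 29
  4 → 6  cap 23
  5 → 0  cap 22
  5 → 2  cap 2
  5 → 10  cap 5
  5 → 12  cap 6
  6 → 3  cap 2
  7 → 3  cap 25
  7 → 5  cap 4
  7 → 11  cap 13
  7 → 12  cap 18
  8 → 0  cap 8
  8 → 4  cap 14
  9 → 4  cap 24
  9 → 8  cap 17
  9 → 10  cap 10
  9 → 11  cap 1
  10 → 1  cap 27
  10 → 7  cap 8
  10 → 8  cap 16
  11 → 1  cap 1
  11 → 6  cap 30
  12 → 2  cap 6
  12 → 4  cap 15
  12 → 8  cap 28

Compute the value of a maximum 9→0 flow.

augment #1: 9→8→0 bottleneck 8, total now 8
augment #2: 9→4→6→3→0 bottleneck 2, total now 10
augment #3: 9→10→7→3→0 bottleneck 8, total now 18
augment #4: 9→10→1→7→3→0 bottleneck 2, total now 20
augment #5: 9→11→1→7→3→0 bottleneck 1, total now 21

Maximum flow value: 21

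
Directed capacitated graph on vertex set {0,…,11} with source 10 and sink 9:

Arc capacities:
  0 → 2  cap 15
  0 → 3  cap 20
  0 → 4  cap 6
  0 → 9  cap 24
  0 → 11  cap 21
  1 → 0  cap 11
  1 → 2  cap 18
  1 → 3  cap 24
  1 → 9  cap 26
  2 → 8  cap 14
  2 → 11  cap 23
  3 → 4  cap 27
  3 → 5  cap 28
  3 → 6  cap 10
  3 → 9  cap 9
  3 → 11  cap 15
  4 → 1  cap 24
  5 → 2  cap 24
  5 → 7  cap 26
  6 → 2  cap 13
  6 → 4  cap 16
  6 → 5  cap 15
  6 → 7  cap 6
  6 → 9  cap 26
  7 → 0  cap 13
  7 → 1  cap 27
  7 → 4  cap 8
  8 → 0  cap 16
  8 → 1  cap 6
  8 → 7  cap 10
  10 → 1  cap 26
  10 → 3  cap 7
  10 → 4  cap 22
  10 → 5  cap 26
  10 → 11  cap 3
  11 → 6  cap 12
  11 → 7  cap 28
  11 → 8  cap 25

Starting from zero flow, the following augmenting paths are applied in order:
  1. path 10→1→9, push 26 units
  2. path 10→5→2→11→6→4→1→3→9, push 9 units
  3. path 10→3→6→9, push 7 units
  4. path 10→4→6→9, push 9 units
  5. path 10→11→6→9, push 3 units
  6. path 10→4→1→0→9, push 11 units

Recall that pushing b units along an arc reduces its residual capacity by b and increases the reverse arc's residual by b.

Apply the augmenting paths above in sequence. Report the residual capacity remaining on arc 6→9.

after path 1 (10→1→9, push 26): res(6,9)=26
after path 2 (10→5→2→11→6→4→1→3→9, push 9): res(6,9)=26
after path 3 (10→3→6→9, push 7): res(6,9)=19
after path 4 (10→4→6→9, push 9): res(6,9)=10
after path 5 (10→11→6→9, push 3): res(6,9)=7
after path 6 (10→4→1→0→9, push 11): res(6,9)=7

Residual capacity of (6,9): 7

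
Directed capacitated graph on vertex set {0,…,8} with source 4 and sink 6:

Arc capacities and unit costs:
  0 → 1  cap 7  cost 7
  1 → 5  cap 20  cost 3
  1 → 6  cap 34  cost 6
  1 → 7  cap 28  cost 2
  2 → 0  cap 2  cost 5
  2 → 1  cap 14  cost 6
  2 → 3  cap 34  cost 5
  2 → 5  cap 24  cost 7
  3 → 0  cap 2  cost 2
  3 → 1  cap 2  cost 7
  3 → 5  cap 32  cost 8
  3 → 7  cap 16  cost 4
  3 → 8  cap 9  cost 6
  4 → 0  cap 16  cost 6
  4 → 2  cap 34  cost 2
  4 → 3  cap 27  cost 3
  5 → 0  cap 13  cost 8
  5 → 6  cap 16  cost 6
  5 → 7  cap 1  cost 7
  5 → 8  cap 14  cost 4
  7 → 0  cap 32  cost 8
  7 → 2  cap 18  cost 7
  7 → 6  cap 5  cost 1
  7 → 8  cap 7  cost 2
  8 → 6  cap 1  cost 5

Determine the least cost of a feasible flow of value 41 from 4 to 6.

shortest-cost path #1: 4→3→7→6 push 5 @ unit cost 8 (adds 40)
shortest-cost path #2: 4→3→8→6 push 1 @ unit cost 14 (adds 14)
shortest-cost path #3: 4→2→1→6 push 14 @ unit cost 14 (adds 196)
shortest-cost path #4: 4→2→5→6 push 16 @ unit cost 15 (adds 240)
shortest-cost path #5: 4→3→1→6 push 2 @ unit cost 16 (adds 32)
shortest-cost path #6: 4→3→0→1→6 push 2 @ unit cost 18 (adds 36)
shortest-cost path #7: 4→0→1→6 push 1 @ unit cost 19 (adds 19)
total cost = 577

Minimum cost for 41 units: 577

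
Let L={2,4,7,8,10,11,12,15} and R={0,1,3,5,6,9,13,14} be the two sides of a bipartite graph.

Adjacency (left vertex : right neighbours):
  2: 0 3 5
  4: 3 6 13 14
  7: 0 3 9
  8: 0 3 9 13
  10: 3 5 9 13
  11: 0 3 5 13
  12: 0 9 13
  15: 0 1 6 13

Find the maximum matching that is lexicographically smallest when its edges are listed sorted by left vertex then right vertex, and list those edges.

|M| = 7 (so the lex-smallest maximum matching has 7 edges)
process left vertices in ascending order; for each, take the smallest-labelled available neighbour that still permits 7 edges overall, or leave it unmatched if none does
lex-smallest matching: {2-0, 4-6, 7-3, 8-9, 10-5, 11-13, 15-1}

Lex-smallest maximum matching: {(2,0), (4,6), (7,3), (8,9), (10,5), (11,13), (15,1)}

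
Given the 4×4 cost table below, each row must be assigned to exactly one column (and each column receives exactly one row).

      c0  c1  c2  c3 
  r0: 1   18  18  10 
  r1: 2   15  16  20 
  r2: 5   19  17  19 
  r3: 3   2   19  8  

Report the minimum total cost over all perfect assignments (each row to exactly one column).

Minimum assignment cost: 31

optimal assignment: row0→col3 (cost 10), row1→col0 (cost 2), row2→col2 (cost 17), row3→col1 (cost 2)
total = 10 + 2 + 17 + 2 = 31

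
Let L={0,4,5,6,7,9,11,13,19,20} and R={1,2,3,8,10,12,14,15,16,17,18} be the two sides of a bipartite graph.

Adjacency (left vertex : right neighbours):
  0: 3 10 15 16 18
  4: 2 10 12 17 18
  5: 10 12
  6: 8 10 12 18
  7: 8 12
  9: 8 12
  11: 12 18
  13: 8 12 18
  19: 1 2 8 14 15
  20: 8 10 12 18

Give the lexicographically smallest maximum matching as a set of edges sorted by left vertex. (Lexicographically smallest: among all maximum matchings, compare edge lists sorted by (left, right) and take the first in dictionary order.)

Lex-smallest maximum matching: {(0,3), (4,2), (5,10), (6,8), (7,12), (11,18), (19,1)}

|M| = 7 (so the lex-smallest maximum matching has 7 edges)
process left vertices in ascending order; for each, take the smallest-labelled available neighbour that still permits 7 edges overall, or leave it unmatched if none does
lex-smallest matching: {0-3, 4-2, 5-10, 6-8, 7-12, 11-18, 19-1}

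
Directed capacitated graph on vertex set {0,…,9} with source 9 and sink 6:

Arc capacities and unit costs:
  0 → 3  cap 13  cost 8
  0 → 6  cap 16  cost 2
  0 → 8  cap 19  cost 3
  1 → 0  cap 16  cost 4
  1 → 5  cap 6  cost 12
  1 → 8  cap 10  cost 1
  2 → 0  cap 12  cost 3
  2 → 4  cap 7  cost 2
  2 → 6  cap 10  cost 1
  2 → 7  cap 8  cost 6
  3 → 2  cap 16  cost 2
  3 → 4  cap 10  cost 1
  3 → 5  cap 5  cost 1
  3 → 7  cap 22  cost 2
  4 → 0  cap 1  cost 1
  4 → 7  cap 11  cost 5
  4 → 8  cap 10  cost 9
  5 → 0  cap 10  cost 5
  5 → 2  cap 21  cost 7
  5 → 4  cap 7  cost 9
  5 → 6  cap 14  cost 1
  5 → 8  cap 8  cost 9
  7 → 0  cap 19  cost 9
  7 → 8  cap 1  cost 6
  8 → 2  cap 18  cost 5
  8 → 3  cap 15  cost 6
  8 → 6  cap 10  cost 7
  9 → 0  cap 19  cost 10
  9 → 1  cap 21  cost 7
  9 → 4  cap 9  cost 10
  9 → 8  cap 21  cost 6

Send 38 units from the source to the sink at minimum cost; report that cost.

Minimum cost for 38 units: 472

shortest-cost path #1: 9→0→6 push 16 @ unit cost 12 (adds 192)
shortest-cost path #2: 9→8→2→6 push 10 @ unit cost 12 (adds 120)
shortest-cost path #3: 9→8→6 push 10 @ unit cost 13 (adds 130)
shortest-cost path #4: 9→8→3→5→6 push 1 @ unit cost 14 (adds 14)
shortest-cost path #5: 9→1→8→3→5→6 push 1 @ unit cost 16 (adds 16)
total cost = 472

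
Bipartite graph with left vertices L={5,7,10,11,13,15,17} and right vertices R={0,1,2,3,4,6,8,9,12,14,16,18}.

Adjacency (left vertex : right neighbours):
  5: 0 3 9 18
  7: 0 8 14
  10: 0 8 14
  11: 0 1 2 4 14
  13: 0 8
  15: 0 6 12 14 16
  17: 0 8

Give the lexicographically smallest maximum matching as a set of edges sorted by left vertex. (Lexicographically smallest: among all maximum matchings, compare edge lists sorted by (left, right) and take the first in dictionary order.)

|M| = 6 (so the lex-smallest maximum matching has 6 edges)
process left vertices in ascending order; for each, take the smallest-labelled available neighbour that still permits 6 edges overall, or leave it unmatched if none does
lex-smallest matching: {5-3, 7-0, 10-14, 11-1, 13-8, 15-6}

Lex-smallest maximum matching: {(5,3), (7,0), (10,14), (11,1), (13,8), (15,6)}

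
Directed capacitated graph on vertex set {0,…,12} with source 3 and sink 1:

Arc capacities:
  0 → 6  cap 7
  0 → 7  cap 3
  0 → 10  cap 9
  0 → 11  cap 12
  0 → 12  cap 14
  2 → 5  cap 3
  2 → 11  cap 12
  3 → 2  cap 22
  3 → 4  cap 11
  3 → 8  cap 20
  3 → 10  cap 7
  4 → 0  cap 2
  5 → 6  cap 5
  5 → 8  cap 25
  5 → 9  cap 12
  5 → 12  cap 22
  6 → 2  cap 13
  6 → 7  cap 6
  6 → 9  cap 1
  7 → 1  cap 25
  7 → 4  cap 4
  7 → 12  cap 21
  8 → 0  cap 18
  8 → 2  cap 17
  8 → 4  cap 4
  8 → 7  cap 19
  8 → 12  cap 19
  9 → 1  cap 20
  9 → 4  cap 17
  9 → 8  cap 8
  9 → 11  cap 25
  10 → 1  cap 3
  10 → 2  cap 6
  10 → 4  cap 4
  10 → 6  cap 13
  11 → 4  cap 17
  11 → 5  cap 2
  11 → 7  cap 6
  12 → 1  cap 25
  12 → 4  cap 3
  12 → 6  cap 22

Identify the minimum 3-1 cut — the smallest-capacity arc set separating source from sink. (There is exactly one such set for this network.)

Min-cut arcs: {(2,5), (3,8), (3,10), (4,0), (11,5), (11,7)} (total capacity 40)

augment #1: 3→10→1 push 3
augment #2: 3→8→7→1 push 19
augment #3: 3→8→12→1 push 1
augment #4: 3→2→5→9→1 push 3
augment #5: 3→2→11→7→1 push 6
augment #6: 3→4→0→12→1 push 2
augment #7: 3→10→6→9→1 push 1
augment #8: 3→2→11→5→9→1 push 2
augment #9: 3→10→6→7→12→1 push 3
max flow = 40; residual-reachable set from 3 gives S-side
cut edges (S→T): {(2,5), (3,8), (3,10), (4,0), (11,5), (11,7)} total cap 40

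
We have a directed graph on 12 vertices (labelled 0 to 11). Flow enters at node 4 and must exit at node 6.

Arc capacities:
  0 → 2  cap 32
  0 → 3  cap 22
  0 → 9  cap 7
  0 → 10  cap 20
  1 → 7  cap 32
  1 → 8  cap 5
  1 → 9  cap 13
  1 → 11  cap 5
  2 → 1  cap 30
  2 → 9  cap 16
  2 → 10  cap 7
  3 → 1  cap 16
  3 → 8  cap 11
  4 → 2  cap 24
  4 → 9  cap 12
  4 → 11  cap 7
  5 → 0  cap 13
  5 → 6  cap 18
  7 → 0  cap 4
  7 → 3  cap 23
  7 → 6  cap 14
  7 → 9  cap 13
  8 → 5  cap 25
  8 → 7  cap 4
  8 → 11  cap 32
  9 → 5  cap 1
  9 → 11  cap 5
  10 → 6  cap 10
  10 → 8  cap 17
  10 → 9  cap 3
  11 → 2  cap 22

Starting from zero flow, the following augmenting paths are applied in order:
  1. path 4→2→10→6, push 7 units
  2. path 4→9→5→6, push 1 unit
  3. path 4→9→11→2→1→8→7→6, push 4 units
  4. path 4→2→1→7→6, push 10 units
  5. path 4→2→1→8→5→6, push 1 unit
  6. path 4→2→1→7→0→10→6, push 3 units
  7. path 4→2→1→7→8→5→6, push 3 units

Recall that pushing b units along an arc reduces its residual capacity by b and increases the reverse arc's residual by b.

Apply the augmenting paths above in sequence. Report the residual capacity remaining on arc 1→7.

after path 1 (4→2→10→6, push 7): res(1,7)=32
after path 2 (4→9→5→6, push 1): res(1,7)=32
after path 3 (4→9→11→2→1→8→7→6, push 4): res(1,7)=32
after path 4 (4→2→1→7→6, push 10): res(1,7)=22
after path 5 (4→2→1→8→5→6, push 1): res(1,7)=22
after path 6 (4→2→1→7→0→10→6, push 3): res(1,7)=19
after path 7 (4→2→1→7→8→5→6, push 3): res(1,7)=16

Residual capacity of (1,7): 16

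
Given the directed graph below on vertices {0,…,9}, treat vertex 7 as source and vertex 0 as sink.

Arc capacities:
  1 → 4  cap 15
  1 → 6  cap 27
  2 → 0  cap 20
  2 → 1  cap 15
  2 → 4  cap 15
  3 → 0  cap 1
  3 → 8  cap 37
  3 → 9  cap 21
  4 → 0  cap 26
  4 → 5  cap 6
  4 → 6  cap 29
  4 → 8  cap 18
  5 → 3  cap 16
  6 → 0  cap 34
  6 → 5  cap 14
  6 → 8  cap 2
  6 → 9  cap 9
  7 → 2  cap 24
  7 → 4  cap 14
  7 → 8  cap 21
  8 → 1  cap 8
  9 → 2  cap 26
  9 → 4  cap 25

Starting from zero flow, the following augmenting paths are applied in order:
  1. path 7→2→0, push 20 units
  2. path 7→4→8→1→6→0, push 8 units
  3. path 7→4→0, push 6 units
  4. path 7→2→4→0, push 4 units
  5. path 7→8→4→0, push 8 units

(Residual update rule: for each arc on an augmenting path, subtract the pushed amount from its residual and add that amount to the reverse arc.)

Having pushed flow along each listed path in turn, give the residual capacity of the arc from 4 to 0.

after path 1 (7→2→0, push 20): res(4,0)=26
after path 2 (7→4→8→1→6→0, push 8): res(4,0)=26
after path 3 (7→4→0, push 6): res(4,0)=20
after path 4 (7→2→4→0, push 4): res(4,0)=16
after path 5 (7→8→4→0, push 8): res(4,0)=8

Residual capacity of (4,0): 8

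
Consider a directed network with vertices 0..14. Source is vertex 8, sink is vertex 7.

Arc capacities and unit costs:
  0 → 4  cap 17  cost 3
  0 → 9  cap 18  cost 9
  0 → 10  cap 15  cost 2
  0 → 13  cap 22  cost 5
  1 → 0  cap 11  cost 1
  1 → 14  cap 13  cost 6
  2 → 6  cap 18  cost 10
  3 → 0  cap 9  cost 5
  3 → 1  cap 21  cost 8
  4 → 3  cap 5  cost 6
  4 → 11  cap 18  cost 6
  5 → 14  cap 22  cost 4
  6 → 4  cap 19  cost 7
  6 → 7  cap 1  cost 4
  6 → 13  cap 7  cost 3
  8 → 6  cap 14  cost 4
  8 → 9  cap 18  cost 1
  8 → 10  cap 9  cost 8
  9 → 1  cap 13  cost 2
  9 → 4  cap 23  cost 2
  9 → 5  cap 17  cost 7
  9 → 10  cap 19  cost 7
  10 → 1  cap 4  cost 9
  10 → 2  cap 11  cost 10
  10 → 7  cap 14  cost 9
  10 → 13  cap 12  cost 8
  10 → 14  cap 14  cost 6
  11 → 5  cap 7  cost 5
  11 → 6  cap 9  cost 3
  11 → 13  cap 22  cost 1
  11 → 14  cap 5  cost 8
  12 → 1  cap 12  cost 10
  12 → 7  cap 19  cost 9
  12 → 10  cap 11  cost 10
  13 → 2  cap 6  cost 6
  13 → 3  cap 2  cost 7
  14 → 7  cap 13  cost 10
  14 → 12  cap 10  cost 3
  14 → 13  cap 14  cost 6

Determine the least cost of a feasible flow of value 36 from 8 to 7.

shortest-cost path #1: 8→6→7 push 1 @ unit cost 8 (adds 8)
shortest-cost path #2: 8→9→1→0→10→7 push 11 @ unit cost 15 (adds 165)
shortest-cost path #3: 8→10→7 push 3 @ unit cost 17 (adds 51)
shortest-cost path #4: 8→9→1→14→7 push 2 @ unit cost 19 (adds 38)
shortest-cost path #5: 8→10→0→1→14→7 push 6 @ unit cost 21 (adds 126)
shortest-cost path #6: 8→9→10→0→1→14→7 push 5 @ unit cost 21 (adds 105)
shortest-cost path #7: 8→6→4→11→14→12→7 push 5 @ unit cost 37 (adds 185)
shortest-cost path #8: 8→6→13→3→0→10→9→5→14→12→7 push 2 @ unit cost 37 (adds 74)
shortest-cost path #9: 8→6→4→11→5→14→12→7 push 1 @ unit cost 38 (adds 38)
total cost = 790

Minimum cost for 36 units: 790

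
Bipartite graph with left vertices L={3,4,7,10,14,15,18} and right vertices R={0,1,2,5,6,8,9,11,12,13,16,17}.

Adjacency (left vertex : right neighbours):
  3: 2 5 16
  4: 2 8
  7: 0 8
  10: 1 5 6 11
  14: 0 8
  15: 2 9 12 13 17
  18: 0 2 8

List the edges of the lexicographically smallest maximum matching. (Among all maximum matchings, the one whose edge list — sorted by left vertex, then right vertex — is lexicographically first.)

Lex-smallest maximum matching: {(3,5), (4,2), (7,0), (10,1), (14,8), (15,9)}

|M| = 6 (so the lex-smallest maximum matching has 6 edges)
process left vertices in ascending order; for each, take the smallest-labelled available neighbour that still permits 6 edges overall, or leave it unmatched if none does
lex-smallest matching: {3-5, 4-2, 7-0, 10-1, 14-8, 15-9}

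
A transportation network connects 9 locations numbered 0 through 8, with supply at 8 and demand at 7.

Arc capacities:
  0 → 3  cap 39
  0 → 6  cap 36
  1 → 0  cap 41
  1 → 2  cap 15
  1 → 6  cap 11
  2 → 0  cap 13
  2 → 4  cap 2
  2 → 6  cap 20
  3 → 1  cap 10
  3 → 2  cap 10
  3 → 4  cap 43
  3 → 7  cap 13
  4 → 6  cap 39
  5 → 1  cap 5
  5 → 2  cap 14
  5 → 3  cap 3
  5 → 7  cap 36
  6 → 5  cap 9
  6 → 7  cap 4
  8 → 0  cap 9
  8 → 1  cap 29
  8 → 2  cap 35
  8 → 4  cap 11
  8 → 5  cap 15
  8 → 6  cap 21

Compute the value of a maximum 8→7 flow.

Maximum flow value: 41

augment #1: 8→5→7 bottleneck 15, total now 15
augment #2: 8→6→7 bottleneck 4, total now 19
augment #3: 8→0→3→7 bottleneck 9, total now 28
augment #4: 8→6→5→7 bottleneck 9, total now 37
augment #5: 8→1→0→3→7 bottleneck 4, total now 41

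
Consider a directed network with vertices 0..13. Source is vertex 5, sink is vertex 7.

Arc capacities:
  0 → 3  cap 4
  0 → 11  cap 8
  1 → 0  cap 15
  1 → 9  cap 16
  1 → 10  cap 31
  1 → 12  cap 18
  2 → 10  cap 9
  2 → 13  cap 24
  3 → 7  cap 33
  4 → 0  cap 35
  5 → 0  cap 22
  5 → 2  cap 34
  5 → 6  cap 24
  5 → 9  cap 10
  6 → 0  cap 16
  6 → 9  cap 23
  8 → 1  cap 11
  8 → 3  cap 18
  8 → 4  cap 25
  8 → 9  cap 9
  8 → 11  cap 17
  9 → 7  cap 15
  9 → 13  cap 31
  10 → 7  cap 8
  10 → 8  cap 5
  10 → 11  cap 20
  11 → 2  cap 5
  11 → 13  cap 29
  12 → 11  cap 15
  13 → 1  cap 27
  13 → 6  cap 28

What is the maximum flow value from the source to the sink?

Maximum flow value: 32

augment #1: 5→9→7 bottleneck 10, total now 10
augment #2: 5→0→3→7 bottleneck 4, total now 14
augment #3: 5→2→10→7 bottleneck 8, total now 22
augment #4: 5→6→9→7 bottleneck 5, total now 27
augment #5: 5→2→10→8→3→7 bottleneck 1, total now 28
augment #6: 5→2→13→1→10→8→3→7 bottleneck 4, total now 32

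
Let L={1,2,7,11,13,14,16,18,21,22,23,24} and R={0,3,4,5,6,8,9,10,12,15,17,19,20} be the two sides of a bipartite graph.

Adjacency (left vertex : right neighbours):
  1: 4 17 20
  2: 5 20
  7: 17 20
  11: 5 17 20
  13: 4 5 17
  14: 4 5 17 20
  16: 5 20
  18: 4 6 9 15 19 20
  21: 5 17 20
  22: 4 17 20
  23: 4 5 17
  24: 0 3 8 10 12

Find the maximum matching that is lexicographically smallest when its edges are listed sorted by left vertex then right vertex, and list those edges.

|M| = 6 (so the lex-smallest maximum matching has 6 edges)
process left vertices in ascending order; for each, take the smallest-labelled available neighbour that still permits 6 edges overall, or leave it unmatched if none does
lex-smallest matching: {1-4, 2-5, 7-17, 11-20, 18-6, 24-0}

Lex-smallest maximum matching: {(1,4), (2,5), (7,17), (11,20), (18,6), (24,0)}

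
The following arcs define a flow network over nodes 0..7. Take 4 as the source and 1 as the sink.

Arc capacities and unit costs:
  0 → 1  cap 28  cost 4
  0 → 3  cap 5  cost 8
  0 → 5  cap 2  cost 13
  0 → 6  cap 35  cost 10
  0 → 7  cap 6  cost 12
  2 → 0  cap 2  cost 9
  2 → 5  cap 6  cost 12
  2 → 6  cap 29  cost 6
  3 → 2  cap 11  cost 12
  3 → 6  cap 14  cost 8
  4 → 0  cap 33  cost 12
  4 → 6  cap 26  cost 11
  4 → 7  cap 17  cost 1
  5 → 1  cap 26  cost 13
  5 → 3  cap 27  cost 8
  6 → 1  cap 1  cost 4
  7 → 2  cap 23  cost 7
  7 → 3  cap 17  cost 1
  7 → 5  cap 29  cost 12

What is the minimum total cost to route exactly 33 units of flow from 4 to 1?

shortest-cost path #1: 4→7→3→6→1 push 1 @ unit cost 14 (adds 14)
shortest-cost path #2: 4→0→1 push 28 @ unit cost 16 (adds 448)
shortest-cost path #3: 4→7→5→1 push 4 @ unit cost 26 (adds 104)
total cost = 566

Minimum cost for 33 units: 566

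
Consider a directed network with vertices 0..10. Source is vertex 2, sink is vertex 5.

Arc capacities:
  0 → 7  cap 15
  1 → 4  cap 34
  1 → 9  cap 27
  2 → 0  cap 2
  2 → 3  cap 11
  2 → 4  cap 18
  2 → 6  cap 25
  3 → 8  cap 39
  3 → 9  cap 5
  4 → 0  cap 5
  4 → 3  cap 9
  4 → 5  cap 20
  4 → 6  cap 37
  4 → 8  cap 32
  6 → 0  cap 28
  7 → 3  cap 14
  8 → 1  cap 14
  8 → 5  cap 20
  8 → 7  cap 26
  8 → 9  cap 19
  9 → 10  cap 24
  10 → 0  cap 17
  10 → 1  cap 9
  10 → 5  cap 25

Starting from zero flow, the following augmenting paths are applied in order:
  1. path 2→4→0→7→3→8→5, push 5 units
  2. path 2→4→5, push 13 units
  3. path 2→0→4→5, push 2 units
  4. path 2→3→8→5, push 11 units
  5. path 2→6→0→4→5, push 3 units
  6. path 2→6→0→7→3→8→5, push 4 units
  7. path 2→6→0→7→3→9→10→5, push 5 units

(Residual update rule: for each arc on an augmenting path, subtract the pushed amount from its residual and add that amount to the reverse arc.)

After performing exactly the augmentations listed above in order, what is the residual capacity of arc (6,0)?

Residual capacity of (6,0): 16

after path 1 (2→4→0→7→3→8→5, push 5): res(6,0)=28
after path 2 (2→4→5, push 13): res(6,0)=28
after path 3 (2→0→4→5, push 2): res(6,0)=28
after path 4 (2→3→8→5, push 11): res(6,0)=28
after path 5 (2→6→0→4→5, push 3): res(6,0)=25
after path 6 (2→6→0→7→3→8→5, push 4): res(6,0)=21
after path 7 (2→6→0→7→3→9→10→5, push 5): res(6,0)=16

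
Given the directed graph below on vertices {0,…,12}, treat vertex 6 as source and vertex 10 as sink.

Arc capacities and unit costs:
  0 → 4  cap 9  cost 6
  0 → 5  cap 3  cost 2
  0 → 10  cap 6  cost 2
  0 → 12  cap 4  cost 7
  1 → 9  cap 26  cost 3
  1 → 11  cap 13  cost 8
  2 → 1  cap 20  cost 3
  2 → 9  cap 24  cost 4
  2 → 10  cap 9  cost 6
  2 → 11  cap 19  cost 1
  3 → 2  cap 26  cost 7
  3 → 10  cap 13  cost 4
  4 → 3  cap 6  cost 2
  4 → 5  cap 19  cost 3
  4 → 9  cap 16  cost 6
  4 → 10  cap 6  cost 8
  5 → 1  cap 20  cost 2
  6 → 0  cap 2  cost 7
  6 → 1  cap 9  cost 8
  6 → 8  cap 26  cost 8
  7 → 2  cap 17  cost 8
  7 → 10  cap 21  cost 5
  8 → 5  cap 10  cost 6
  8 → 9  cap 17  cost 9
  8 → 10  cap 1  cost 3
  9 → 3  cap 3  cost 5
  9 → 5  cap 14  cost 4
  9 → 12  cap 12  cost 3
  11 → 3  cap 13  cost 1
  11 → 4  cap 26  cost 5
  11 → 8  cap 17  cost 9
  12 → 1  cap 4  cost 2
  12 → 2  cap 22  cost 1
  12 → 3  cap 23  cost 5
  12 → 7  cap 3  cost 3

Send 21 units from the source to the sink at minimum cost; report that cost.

Minimum cost for 21 units: 458

shortest-cost path #1: 6→0→10 push 2 @ unit cost 9 (adds 18)
shortest-cost path #2: 6→8→10 push 1 @ unit cost 11 (adds 11)
shortest-cost path #3: 6→1→9→3→10 push 3 @ unit cost 20 (adds 60)
shortest-cost path #4: 6→1→9→12→2→10 push 6 @ unit cost 21 (adds 126)
shortest-cost path #5: 6→8→9→12→2→10 push 3 @ unit cost 27 (adds 81)
shortest-cost path #6: 6→8→9→1→11→3→10 push 6 @ unit cost 27 (adds 162)
total cost = 458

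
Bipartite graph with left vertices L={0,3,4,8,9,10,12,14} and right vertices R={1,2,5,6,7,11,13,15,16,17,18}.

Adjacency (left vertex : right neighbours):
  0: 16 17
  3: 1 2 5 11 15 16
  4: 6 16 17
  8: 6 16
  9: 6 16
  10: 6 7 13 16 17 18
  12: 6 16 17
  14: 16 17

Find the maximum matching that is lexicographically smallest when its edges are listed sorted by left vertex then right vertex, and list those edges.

|M| = 5 (so the lex-smallest maximum matching has 5 edges)
process left vertices in ascending order; for each, take the smallest-labelled available neighbour that still permits 5 edges overall, or leave it unmatched if none does
lex-smallest matching: {0-16, 3-1, 4-6, 10-7, 12-17}

Lex-smallest maximum matching: {(0,16), (3,1), (4,6), (10,7), (12,17)}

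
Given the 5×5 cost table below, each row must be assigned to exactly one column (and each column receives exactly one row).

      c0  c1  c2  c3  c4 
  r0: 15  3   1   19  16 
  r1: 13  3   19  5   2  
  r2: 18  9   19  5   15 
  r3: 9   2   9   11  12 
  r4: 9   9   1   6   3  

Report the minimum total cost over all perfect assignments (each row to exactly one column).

optimal assignment: row0→col2 (cost 1), row1→col4 (cost 2), row2→col3 (cost 5), row3→col1 (cost 2), row4→col0 (cost 9)
total = 1 + 2 + 5 + 2 + 9 = 19

Minimum assignment cost: 19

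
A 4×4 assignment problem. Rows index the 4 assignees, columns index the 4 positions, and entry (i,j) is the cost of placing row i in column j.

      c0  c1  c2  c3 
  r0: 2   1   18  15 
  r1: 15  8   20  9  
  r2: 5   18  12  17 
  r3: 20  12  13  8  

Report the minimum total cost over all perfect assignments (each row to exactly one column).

optimal assignment: row0→col1 (cost 1), row1→col3 (cost 9), row2→col0 (cost 5), row3→col2 (cost 13)
total = 1 + 9 + 5 + 13 = 28

Minimum assignment cost: 28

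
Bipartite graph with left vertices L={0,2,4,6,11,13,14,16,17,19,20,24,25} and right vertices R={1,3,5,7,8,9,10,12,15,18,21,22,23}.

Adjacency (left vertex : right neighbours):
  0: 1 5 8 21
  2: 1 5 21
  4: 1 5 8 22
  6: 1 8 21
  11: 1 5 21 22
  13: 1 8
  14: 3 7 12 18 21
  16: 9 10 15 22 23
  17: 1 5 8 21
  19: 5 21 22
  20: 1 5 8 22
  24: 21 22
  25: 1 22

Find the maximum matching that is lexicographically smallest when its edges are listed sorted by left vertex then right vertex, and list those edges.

Lex-smallest maximum matching: {(0,1), (2,5), (4,8), (6,21), (11,22), (14,3), (16,9)}

|M| = 7 (so the lex-smallest maximum matching has 7 edges)
process left vertices in ascending order; for each, take the smallest-labelled available neighbour that still permits 7 edges overall, or leave it unmatched if none does
lex-smallest matching: {0-1, 2-5, 4-8, 6-21, 11-22, 14-3, 16-9}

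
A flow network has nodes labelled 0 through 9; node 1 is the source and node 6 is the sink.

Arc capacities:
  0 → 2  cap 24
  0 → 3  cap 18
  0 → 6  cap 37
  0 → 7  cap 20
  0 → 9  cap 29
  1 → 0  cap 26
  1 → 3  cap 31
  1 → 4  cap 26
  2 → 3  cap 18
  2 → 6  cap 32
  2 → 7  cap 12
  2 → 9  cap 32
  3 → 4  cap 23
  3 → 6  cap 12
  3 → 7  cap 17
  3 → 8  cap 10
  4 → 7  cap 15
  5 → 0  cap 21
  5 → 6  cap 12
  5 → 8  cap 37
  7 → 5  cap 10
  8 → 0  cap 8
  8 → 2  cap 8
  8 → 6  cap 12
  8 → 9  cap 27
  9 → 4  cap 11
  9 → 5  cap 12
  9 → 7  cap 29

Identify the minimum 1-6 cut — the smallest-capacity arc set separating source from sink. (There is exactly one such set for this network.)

Min-cut arcs: {(1,0), (3,6), (3,8), (7,5)} (total capacity 58)

augment #1: 1→0→6 push 26
augment #2: 1→3→6 push 12
augment #3: 1→3→8→6 push 10
augment #4: 1→3→7→5→6 push 9
augment #5: 1→4→7→5→6 push 1
max flow = 58; residual-reachable set from 1 gives S-side
cut edges (S→T): {(1,0), (3,6), (3,8), (7,5)} total cap 58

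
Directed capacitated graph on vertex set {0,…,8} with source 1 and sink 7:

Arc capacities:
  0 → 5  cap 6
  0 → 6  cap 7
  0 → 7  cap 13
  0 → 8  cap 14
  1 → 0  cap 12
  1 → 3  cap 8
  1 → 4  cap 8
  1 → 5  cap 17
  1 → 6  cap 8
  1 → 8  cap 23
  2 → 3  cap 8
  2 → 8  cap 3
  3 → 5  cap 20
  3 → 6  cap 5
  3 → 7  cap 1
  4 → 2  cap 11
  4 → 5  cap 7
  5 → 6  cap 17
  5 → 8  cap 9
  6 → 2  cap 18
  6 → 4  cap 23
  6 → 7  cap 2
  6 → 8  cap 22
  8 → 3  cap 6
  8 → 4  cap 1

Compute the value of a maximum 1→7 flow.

Maximum flow value: 15

augment #1: 1→0→7 bottleneck 12, total now 12
augment #2: 1→3→7 bottleneck 1, total now 13
augment #3: 1→6→7 bottleneck 2, total now 15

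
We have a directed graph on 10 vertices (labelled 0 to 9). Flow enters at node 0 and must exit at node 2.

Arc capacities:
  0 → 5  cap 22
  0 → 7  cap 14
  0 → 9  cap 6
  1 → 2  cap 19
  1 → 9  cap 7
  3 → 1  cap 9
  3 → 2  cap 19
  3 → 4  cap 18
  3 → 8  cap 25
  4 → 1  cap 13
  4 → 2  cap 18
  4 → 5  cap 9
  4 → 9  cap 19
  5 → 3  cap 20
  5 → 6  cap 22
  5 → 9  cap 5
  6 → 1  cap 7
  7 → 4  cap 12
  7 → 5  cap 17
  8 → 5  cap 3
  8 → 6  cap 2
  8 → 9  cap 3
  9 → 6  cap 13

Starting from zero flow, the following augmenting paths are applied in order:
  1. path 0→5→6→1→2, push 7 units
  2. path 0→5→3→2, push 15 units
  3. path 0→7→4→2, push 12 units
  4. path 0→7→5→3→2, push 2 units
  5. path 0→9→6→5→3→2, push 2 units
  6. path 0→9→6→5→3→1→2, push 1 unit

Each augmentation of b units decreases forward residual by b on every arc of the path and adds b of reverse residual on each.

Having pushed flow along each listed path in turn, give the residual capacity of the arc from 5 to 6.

after path 1 (0→5→6→1→2, push 7): res(5,6)=15
after path 2 (0→5→3→2, push 15): res(5,6)=15
after path 3 (0→7→4→2, push 12): res(5,6)=15
after path 4 (0→7→5→3→2, push 2): res(5,6)=15
after path 5 (0→9→6→5→3→2, push 2): res(5,6)=17
after path 6 (0→9→6→5→3→1→2, push 1): res(5,6)=18

Residual capacity of (5,6): 18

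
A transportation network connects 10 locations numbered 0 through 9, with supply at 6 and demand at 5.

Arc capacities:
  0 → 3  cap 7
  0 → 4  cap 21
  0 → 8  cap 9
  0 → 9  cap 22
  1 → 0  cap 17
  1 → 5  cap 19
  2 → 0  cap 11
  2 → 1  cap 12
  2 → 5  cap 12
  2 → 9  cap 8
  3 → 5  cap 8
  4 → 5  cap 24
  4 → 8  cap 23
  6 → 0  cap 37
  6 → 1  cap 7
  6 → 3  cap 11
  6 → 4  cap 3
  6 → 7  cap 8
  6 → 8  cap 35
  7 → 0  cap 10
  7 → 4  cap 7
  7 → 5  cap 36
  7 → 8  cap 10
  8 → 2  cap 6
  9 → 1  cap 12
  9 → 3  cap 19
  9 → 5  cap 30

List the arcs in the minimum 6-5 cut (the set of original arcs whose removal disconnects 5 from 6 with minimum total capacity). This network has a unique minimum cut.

augment #1: 6→1→5 push 7
augment #2: 6→3→5 push 8
augment #3: 6→4→5 push 3
augment #4: 6→7→5 push 8
augment #5: 6→0→4→5 push 21
augment #6: 6→0→9→5 push 16
augment #7: 6→8→2→5 push 6
max flow = 69; residual-reachable set from 6 gives S-side
cut edges (S→T): {(3,5), (6,0), (6,1), (6,4), (6,7), (8,2)} total cap 69

Min-cut arcs: {(3,5), (6,0), (6,1), (6,4), (6,7), (8,2)} (total capacity 69)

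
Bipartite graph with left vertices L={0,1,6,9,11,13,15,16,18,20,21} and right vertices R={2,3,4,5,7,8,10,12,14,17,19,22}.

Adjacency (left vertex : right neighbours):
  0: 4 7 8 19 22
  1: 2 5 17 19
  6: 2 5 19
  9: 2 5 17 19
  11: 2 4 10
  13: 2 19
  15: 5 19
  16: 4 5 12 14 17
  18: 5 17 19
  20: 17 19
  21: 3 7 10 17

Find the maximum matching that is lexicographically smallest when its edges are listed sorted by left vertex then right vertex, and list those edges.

Lex-smallest maximum matching: {(0,4), (1,2), (6,5), (9,17), (11,10), (13,19), (16,12), (21,3)}

|M| = 8 (so the lex-smallest maximum matching has 8 edges)
process left vertices in ascending order; for each, take the smallest-labelled available neighbour that still permits 8 edges overall, or leave it unmatched if none does
lex-smallest matching: {0-4, 1-2, 6-5, 9-17, 11-10, 13-19, 16-12, 21-3}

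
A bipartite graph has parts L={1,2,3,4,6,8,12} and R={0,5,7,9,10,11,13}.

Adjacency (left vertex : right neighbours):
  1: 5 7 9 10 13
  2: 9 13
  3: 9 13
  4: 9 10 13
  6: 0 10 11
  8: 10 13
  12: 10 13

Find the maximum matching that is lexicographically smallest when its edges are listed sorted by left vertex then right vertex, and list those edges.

|M| = 5 (so the lex-smallest maximum matching has 5 edges)
process left vertices in ascending order; for each, take the smallest-labelled available neighbour that still permits 5 edges overall, or leave it unmatched if none does
lex-smallest matching: {1-5, 2-9, 3-13, 4-10, 6-0}

Lex-smallest maximum matching: {(1,5), (2,9), (3,13), (4,10), (6,0)}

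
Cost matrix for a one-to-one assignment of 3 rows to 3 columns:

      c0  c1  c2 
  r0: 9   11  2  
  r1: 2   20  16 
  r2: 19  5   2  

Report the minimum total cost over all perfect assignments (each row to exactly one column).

Minimum assignment cost: 9

optimal assignment: row0→col2 (cost 2), row1→col0 (cost 2), row2→col1 (cost 5)
total = 2 + 2 + 5 = 9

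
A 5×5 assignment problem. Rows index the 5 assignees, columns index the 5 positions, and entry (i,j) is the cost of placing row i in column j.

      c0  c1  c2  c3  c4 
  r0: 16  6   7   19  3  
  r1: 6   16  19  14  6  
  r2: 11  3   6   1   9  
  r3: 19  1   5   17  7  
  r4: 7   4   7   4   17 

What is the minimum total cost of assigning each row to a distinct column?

optimal assignment: row0→col4 (cost 3), row1→col0 (cost 6), row2→col3 (cost 1), row3→col1 (cost 1), row4→col2 (cost 7)
total = 3 + 6 + 1 + 1 + 7 = 18

Minimum assignment cost: 18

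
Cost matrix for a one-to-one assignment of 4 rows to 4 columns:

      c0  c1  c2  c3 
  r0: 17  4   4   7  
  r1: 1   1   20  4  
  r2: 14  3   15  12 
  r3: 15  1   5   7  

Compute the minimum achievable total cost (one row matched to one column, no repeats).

Minimum assignment cost: 15

optimal assignment: row0→col2 (cost 4), row1→col0 (cost 1), row2→col1 (cost 3), row3→col3 (cost 7)
total = 4 + 1 + 3 + 7 = 15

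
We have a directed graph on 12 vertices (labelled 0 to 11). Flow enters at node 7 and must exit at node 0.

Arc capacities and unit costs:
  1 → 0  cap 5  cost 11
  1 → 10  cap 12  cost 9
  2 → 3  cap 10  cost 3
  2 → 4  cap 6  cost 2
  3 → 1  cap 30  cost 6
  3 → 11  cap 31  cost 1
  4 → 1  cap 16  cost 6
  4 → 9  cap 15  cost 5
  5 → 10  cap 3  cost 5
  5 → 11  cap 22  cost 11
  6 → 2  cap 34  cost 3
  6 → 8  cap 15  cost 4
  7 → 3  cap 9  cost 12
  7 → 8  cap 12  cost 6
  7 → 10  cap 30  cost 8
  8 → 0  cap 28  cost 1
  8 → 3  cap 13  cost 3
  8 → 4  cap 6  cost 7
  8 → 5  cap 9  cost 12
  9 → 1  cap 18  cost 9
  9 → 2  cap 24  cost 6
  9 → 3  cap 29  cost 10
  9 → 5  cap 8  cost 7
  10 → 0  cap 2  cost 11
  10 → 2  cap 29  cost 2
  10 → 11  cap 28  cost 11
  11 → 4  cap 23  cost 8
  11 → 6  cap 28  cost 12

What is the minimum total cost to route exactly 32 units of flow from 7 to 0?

shortest-cost path #1: 7→8→0 push 12 @ unit cost 7 (adds 84)
shortest-cost path #2: 7→10→0 push 2 @ unit cost 19 (adds 38)
shortest-cost path #3: 7→3→1→0 push 5 @ unit cost 29 (adds 145)
shortest-cost path #4: 7→3→11→6→8→0 push 4 @ unit cost 30 (adds 120)
shortest-cost path #5: 7→10→2→4→1→3→11→6→8→0 push 5 @ unit cost 30 (adds 150)
shortest-cost path #6: 7→10→2→3→11→6→8→0 push 4 @ unit cost 31 (adds 124)
total cost = 661

Minimum cost for 32 units: 661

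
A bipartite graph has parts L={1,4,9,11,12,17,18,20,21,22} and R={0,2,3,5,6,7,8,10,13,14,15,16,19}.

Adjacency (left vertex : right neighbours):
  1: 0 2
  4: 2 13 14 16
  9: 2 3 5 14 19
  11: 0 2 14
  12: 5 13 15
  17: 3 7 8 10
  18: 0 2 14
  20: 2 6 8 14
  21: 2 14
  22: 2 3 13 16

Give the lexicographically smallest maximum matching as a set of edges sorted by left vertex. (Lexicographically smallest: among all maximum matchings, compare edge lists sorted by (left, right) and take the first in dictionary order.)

|M| = 9 (so the lex-smallest maximum matching has 9 edges)
process left vertices in ascending order; for each, take the smallest-labelled available neighbour that still permits 9 edges overall, or leave it unmatched if none does
lex-smallest matching: {1-0, 4-13, 9-3, 11-2, 12-5, 17-7, 18-14, 20-6, 22-16}

Lex-smallest maximum matching: {(1,0), (4,13), (9,3), (11,2), (12,5), (17,7), (18,14), (20,6), (22,16)}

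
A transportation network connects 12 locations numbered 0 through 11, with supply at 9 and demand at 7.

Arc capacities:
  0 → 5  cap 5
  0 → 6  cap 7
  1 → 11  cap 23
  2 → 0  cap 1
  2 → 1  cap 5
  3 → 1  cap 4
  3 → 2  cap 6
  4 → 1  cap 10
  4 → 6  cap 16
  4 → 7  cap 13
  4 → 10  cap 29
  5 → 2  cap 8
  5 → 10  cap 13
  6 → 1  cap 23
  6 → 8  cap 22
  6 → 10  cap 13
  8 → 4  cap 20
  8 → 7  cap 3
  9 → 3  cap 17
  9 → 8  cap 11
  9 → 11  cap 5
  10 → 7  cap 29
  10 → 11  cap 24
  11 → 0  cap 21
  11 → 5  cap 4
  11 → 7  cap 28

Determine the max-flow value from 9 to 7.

augment #1: 9→8→7 bottleneck 3, total now 3
augment #2: 9→11→7 bottleneck 5, total now 8
augment #3: 9→8→4→7 bottleneck 8, total now 16
augment #4: 9→3→1→11→7 bottleneck 4, total now 20
augment #5: 9→3→2→1→11→7 bottleneck 5, total now 25
augment #6: 9→3→2→0→5→10→7 bottleneck 1, total now 26

Maximum flow value: 26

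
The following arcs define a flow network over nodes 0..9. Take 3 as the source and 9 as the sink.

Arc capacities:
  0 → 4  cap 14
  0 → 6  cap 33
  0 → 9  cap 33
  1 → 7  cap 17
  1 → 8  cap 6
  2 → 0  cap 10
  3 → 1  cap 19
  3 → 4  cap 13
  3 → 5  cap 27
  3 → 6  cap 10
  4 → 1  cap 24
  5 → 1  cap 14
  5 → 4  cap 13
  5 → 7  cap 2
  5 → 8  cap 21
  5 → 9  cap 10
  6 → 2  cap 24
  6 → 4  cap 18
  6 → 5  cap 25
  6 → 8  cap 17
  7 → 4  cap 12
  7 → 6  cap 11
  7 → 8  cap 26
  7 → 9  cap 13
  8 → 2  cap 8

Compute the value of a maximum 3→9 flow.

augment #1: 3→5→9 bottleneck 10, total now 10
augment #2: 3→1→7→9 bottleneck 13, total now 23
augment #3: 3→6→2→0→9 bottleneck 10, total now 33

Maximum flow value: 33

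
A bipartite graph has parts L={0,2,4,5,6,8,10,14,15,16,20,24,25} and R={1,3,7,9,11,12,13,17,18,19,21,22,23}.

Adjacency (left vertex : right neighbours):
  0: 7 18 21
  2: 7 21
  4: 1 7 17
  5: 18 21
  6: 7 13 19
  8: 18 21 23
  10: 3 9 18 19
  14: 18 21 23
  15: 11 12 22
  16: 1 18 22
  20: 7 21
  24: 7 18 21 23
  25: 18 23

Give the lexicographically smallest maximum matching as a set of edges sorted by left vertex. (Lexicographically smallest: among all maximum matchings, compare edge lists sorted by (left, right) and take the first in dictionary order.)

Lex-smallest maximum matching: {(0,7), (2,21), (4,1), (5,18), (6,13), (8,23), (10,3), (15,11), (16,22)}

|M| = 9 (so the lex-smallest maximum matching has 9 edges)
process left vertices in ascending order; for each, take the smallest-labelled available neighbour that still permits 9 edges overall, or leave it unmatched if none does
lex-smallest matching: {0-7, 2-21, 4-1, 5-18, 6-13, 8-23, 10-3, 15-11, 16-22}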